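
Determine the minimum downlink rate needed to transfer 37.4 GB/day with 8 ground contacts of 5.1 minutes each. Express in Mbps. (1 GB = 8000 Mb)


total contact time = 8 * 5.1 * 60 = 2448.0000 s
data = 37.4 GB = 299200.0000 Mb
rate = 299200.0000 / 2448.0000 = 122.2222 Mbps

122.2222 Mbps


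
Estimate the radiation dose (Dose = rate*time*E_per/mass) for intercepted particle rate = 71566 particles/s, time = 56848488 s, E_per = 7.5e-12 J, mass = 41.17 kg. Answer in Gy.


Total energy deposited = rate * time * E_per
  = 71566 * 56848488 * 7.5e-12 = 30.5131 J
Dose = E_total / mass = 30.5131 / 41.17
Dose = 0.7411499 Gy

0.7411 Gy


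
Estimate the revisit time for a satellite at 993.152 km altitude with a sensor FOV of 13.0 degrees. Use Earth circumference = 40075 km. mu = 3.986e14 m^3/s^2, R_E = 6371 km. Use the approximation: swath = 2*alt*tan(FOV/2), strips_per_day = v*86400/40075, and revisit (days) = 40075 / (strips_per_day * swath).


swath = 2*993.152*tan(0.1134464) = 226.3108 km
v = sqrt(mu/r) = 7357.1104 m/s = 7.3571 km/s
strips/day = v*86400/40075 = 7.3571*86400/40075 = 15.8616
coverage/day = strips * swath = 15.8616 * 226.3108 = 3589.6547 km
revisit = 40075 / 3589.6547 = 11.1640 days

11.1640 days


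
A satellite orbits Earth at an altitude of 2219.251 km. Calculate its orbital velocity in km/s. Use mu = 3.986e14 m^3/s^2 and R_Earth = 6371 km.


r = R_E + alt = 6371.0 + 2219.251 = 8590.2510 km = 8.590251e+06 m
v = sqrt(mu/r) = sqrt(3.986e14 / 8.590251e+06) = 6811.8601 m/s = 6.8119 km/s

6.8119 km/s


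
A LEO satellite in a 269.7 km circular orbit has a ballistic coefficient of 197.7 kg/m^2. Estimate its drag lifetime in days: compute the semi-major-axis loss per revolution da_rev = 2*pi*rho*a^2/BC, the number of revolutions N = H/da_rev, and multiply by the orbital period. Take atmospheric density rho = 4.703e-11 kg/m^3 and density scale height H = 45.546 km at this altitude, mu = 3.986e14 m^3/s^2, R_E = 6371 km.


a = R_E + alt = 6640.7000 km = 6.6407e+06 m
da_rev = 2*pi*rho*a^2/BC = 2*pi*4.703e-11*(6.6407e+06)^2/197.7 = 65.913732 m per revolution
N = H/da_rev = 45546.0000 m / 65.913732 m = 690.9941 revolutions
P = 2*pi*sqrt(a^3/mu) = 5385.5742 s
lifetime = N*P = 690.9941 * 5385.5742 = 3.7214e+06 s = 43.0718 days

43.0718 days


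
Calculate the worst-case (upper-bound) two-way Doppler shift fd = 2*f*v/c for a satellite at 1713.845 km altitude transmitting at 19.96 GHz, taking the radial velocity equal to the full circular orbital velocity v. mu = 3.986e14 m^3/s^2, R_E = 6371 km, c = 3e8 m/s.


r = 8.084845e+06 m
v = sqrt(mu/r) = 7021.5469 m/s (worst-case radial velocity)
f = 19.96 GHz = 1.996e+10 Hz
fd = 2*f*v/c = 2*1.996e+10*7021.5469/3.0e+08
fd = 934333.8345 Hz

934333.8345 Hz


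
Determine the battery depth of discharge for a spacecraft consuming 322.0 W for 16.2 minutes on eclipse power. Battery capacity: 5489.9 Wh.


E_used = P * t / 60 = 322.0 * 16.2 / 60 = 86.9400 Wh
DOD = E_used / E_total * 100 = 86.9400 / 5489.9 * 100
DOD = 1.5836 %

1.5836 %


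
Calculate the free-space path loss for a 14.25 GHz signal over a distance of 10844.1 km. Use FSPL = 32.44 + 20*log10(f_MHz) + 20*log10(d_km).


f = 14.25 GHz = 14250.0000 MHz
d = 10844.1 km
FSPL = 32.44 + 20*log10(14250.0000) + 20*log10(10844.1)
FSPL = 32.44 + 83.0763 + 80.7039
FSPL = 196.2202 dB

196.2202 dB


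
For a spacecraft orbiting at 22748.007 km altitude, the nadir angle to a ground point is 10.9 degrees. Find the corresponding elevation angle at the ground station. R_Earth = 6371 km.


r = R_E + alt = 29119.0070 km
Law of sines in the satellite / Earth-center / ground-point triangle:
  sin(nadir)/R_E = sin(90 + el)/r  =>  cos(el) = (r/R_E)*sin(nadir)
cos(el) = (29119.0070 / 6371.0000) * sin(10.9 deg) = 0.8642712
el = arccos(0.8642712) = 30.2004 deg
(Earth-central angle = 90 - nadir - el = 48.8996 deg)

30.2004 degrees


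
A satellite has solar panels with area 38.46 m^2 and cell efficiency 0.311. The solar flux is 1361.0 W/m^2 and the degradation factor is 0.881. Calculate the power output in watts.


P = area * eta * S * degradation
P = 38.46 * 0.311 * 1361.0 * 0.881
P = 14341.8013 W

14341.8013 W


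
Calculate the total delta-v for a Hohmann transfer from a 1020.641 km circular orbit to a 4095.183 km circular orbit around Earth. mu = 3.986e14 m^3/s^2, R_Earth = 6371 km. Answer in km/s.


r1 = 7391.6410 km = 7.391641e+06 m
r2 = 10466.1830 km = 1.0466183e+07 m
dv1 = sqrt(mu/r1)*(sqrt(2*r2/(r1+r2)) - 1) = 607.0581 m/s
dv2 = sqrt(mu/r2)*(1 - sqrt(2*r1/(r1+r2))) = 556.3223 m/s
total dv = |dv1| + |dv2| = 607.0581 + 556.3223 = 1163.3804 m/s = 1.1634 km/s

1.1634 km/s


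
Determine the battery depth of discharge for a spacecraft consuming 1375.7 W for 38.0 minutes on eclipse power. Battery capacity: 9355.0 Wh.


E_used = P * t / 60 = 1375.7 * 38.0 / 60 = 871.2767 Wh
DOD = E_used / E_total * 100 = 871.2767 / 9355.0 * 100
DOD = 9.3135 %

9.3135 %


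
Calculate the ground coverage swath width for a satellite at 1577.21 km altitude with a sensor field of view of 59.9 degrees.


FOV = 59.9 deg = 1.0455 rad
swath = 2 * alt * tan(FOV/2) = 2 * 1577.21 * tan(0.5227261)
swath = 2 * 1577.21 * 0.5761873
swath = 1817.5367 km

1817.5367 km


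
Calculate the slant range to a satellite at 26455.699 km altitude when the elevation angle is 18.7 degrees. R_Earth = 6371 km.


h = 26455.699 km, el = 18.7 deg
d = -R_E*sin(el) + sqrt((R_E*sin(el))^2 + 2*R_E*h + h^2)
d = -6371.0000*sin(0.3263766) + sqrt((6371.0000*0.320613)^2 + 2*6371.0000*26455.699 + 26455.699^2)
d = 30224.6157 km

30224.6157 km


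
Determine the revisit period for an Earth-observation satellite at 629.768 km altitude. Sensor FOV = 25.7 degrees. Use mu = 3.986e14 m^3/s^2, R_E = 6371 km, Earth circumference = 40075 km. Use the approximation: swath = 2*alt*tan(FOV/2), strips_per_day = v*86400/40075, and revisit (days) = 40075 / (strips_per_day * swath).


swath = 2*629.768*tan(0.2242748) = 287.3157 km
v = sqrt(mu/r) = 7545.6352 m/s = 7.5456 km/s
strips/day = v*86400/40075 = 7.5456*86400/40075 = 16.2681
coverage/day = strips * swath = 16.2681 * 287.3157 = 4674.0713 km
revisit = 40075 / 4674.0713 = 8.5739 days

8.5739 days


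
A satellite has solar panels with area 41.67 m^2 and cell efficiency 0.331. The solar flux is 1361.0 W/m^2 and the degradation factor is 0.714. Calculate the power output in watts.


P = area * eta * S * degradation
P = 41.67 * 0.331 * 1361.0 * 0.714
P = 13403.1794 W

13403.1794 W


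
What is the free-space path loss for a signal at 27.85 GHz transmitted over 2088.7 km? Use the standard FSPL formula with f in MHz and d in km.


f = 27.85 GHz = 27850.0000 MHz
d = 2088.7 km
FSPL = 32.44 + 20*log10(27850.0000) + 20*log10(2088.7)
FSPL = 32.44 + 88.8965 + 66.3975
FSPL = 187.7340 dB

187.7340 dB


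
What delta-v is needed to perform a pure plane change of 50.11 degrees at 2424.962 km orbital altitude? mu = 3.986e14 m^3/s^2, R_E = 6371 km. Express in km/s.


r = 8795.9620 km = 8.795962e+06 m
V = sqrt(mu/r) = 6731.7344 m/s
di = 50.11 deg = 0.8745845 rad
dV = 2*V*sin(di/2) = 2*6731.7344*sin(0.4372922)
dV = 5701.6183 m/s = 5.7016 km/s

5.7016 km/s


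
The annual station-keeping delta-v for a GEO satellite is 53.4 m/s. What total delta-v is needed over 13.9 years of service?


dV = rate * years = 53.4 * 13.9
dV = 742.2600 m/s

742.2600 m/s


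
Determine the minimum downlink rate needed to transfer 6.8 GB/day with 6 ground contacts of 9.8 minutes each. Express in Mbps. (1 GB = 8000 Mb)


total contact time = 6 * 9.8 * 60 = 3528.0000 s
data = 6.8 GB = 54400.0000 Mb
rate = 54400.0000 / 3528.0000 = 15.4195 Mbps

15.4195 Mbps


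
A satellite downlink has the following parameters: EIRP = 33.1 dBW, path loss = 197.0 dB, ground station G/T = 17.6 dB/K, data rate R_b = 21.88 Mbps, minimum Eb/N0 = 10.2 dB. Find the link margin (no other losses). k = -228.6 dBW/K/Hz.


C/N0 = EIRP - FSPL + G/T - k = 33.1 - 197.0 + 17.6 - (-228.6)
C/N0 = 82.3000 dB-Hz
R_b = 21.88 Mbps = 2.188e+07 bps -> 10*log10(R_b) = 73.4005 dB-Hz
Eb/N0 = C/N0 - 10*log10(R_b) = 82.3000 - 73.4005 = 8.8995 dB
Margin = Eb/N0 - Eb/N0_req = 8.8995 - 10.2 = -1.3005 dB (negative margin: link does not close)

-1.3005 dB


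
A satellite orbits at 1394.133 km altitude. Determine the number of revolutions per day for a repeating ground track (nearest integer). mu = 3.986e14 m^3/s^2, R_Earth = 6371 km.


r = 7.765133e+06 m
T = 2*pi*sqrt(r^3/mu) = 6809.8033 s = 113.4967 min
revs/day = 1440 / 113.4967 = 12.6876
Rounded: 13 revolutions per day

13 revolutions per day


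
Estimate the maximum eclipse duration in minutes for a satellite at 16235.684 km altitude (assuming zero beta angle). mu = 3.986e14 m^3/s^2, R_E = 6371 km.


r = 22606.6840 km
T = 563.7873 min
Eclipse fraction = arcsin(R_E/r)/pi = arcsin(6371.0000/22606.6840)/pi
= arcsin(0.2818193)/pi = 0.09093787
Eclipse duration = 0.09093787 * 563.7873 = 51.2696 min

51.2696 minutes


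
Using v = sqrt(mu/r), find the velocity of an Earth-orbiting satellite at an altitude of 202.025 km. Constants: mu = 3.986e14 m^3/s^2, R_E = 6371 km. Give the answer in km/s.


r = R_E + alt = 6371.0 + 202.025 = 6573.0250 km = 6.573025e+06 m
v = sqrt(mu/r) = sqrt(3.986e14 / 6.573025e+06) = 7787.2838 m/s = 7.7873 km/s

7.7873 km/s


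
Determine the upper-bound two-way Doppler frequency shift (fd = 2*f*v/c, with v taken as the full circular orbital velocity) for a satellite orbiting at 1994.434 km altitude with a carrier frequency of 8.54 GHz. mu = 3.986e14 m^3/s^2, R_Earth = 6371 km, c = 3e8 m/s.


r = 8.365434e+06 m
v = sqrt(mu/r) = 6902.7860 m/s (worst-case radial velocity)
f = 8.54 GHz = 8.54e+09 Hz
fd = 2*f*v/c = 2*8.54e+09*6902.7860/3.0e+08
fd = 392998.6154 Hz

392998.6154 Hz


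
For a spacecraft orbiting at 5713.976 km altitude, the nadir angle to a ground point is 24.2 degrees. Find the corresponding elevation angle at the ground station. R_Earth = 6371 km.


r = R_E + alt = 12084.9760 km
Law of sines in the satellite / Earth-center / ground-point triangle:
  sin(nadir)/R_E = sin(90 + el)/r  =>  cos(el) = (r/R_E)*sin(nadir)
cos(el) = (12084.9760 / 6371.0000) * sin(24.2 deg) = 0.7775718
el = arccos(0.7775718) = 38.9612 deg
(Earth-central angle = 90 - nadir - el = 26.8388 deg)

38.9612 degrees


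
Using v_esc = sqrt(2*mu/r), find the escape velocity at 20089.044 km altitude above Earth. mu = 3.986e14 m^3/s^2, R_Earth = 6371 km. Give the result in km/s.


r = 6371.0 + 20089.044 = 26460.0440 km = 2.6460044e+07 m
v_esc = sqrt(2*mu/r) = sqrt(2*3.986e14 / 2.6460044e+07)
v_esc = 5488.9385 m/s = 5.4889 km/s

5.4889 km/s


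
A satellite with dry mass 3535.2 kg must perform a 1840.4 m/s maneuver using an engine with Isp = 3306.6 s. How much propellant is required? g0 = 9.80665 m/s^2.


ve = Isp * g0 = 3306.6 * 9.80665 = 32426.668890 m/s
mass ratio = exp(dv/ve) = exp(1840.4/32426.668890) = 1.05839727
m_prop = m_dry * (mr - 1) = 3535.2 * (1.05839727 - 1)
m_prop = 206.4460 kg

206.4460 kg


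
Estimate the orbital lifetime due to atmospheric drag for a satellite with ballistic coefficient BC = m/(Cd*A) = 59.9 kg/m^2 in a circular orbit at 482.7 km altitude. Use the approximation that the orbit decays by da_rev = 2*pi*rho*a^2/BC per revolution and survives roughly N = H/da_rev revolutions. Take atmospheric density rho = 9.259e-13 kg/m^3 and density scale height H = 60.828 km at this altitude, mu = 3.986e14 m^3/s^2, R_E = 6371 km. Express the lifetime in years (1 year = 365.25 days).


a = R_E + alt = 6853.7000 km = 6.8537e+06 m
da_rev = 2*pi*rho*a^2/BC = 2*pi*9.259e-13*(6.8537e+06)^2/59.9 = 4.562126 m per revolution
N = H/da_rev = 60828.0000 m / 4.562126 m = 13333.2563 revolutions
P = 2*pi*sqrt(a^3/mu) = 5646.7539 s
lifetime = N*P = 13333.2563 * 5646.7539 = 7.5289616e+07 s = 871.4076 days
years = 871.4076 / 365.25 = 2.3858 years

2.3858 years


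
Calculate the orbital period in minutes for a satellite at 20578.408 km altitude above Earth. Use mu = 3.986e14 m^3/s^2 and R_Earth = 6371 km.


r = 26949.4080 km = 2.6949408e+07 m
T = 2*pi*sqrt(r^3/mu) = 2*pi*sqrt(1.9572562e+22 / 3.986e14)
T = 44028.6192 s = 733.8103 min

733.8103 minutes


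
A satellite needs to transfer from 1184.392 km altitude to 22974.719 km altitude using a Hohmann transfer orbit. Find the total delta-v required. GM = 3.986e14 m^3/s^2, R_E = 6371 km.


r1 = 7555.3920 km = 7.555392e+06 m
r2 = 29345.7190 km = 2.9345719e+07 m
dv1 = sqrt(mu/r1)*(sqrt(2*r2/(r1+r2)) - 1) = 1896.8569 m/s
dv2 = sqrt(mu/r2)*(1 - sqrt(2*r1/(r1+r2))) = 1327.0847 m/s
total dv = |dv1| + |dv2| = 1896.8569 + 1327.0847 = 3223.9417 m/s = 3.2239 km/s

3.2239 km/s


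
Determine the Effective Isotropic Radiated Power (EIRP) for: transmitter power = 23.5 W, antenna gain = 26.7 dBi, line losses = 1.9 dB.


Pt = 23.5 W = 13.7107 dBW
EIRP = Pt_dBW + Gt - losses = 13.7107 + 26.7 - 1.9 = 38.5107 dBW

38.5107 dBW


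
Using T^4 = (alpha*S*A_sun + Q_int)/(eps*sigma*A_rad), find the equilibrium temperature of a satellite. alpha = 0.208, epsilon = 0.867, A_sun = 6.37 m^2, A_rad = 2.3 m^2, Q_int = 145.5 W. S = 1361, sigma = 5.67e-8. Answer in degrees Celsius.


Numerator = alpha*S*A_sun + Q_int = 0.208*1361*6.37 + 145.5 = 1948.7706 W
Denominator = eps*sigma*A_rad = 0.867*5.67e-8*2.3 = 1.1306547e-07 W/K^4
T^4 = 1.7235771e+10 K^4
T = 362.3328 K = 89.1828 C

89.1828 degrees Celsius


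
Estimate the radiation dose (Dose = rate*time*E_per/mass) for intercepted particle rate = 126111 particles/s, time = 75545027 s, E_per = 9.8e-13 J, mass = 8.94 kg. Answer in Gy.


Total energy deposited = rate * time * E_per
  = 126111 * 75545027 * 9.8e-13 = 9.3365 J
Dose = E_total / mass = 9.3365 / 8.94
Dose = 1.0444 Gy

1.0444 Gy


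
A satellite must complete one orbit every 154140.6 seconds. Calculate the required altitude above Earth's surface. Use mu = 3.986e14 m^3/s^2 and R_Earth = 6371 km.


T = 154140.6 s
r = (mu*T^2/(4*pi^2))^(1/3) = (3.986e14 * 154140.6^2 / (4*pi^2))^(1/3)
r = 6.2135131e+07 m = 62135.1307 km
alt = r - R_E = 62135.1307 - 6371 = 55764.1307 km

55764.1307 km


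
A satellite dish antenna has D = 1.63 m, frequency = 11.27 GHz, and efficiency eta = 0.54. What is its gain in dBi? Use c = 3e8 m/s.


lambda = c/f = 3e8 / 1.127e+10 = 0.02661934 m
G = eta*(pi*D/lambda)^2 = 0.54*(pi*1.63/0.02661934)^2
G = 19983.6142 (linear)
G = 10*log10(19983.6142) = 43.0067 dBi

43.0067 dBi


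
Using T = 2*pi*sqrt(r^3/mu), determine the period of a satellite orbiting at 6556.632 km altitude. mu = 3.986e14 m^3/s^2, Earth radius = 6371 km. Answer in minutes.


r = 12927.6320 km = 1.2927632e+07 m
T = 2*pi*sqrt(r^3/mu) = 2*pi*sqrt(2.1605133e+21 / 3.986e14)
T = 14628.1597 s = 243.8027 min

243.8027 minutes


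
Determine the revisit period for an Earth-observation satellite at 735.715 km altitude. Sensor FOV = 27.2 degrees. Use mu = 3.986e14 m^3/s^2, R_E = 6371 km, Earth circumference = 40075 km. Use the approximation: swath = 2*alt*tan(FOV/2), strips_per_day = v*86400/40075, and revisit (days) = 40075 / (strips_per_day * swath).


swath = 2*735.715*tan(0.2373648) = 355.9764 km
v = sqrt(mu/r) = 7489.1788 m/s = 7.4892 km/s
strips/day = v*86400/40075 = 7.4892*86400/40075 = 16.1464
coverage/day = strips * swath = 16.1464 * 355.9764 = 5747.7199 km
revisit = 40075 / 5747.7199 = 6.9723 days

6.9723 days


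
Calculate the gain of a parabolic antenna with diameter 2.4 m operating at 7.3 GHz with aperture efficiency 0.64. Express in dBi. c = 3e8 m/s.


lambda = c/f = 3e8 / 7.3e+09 = 0.04109589 m
G = eta*(pi*D/lambda)^2 = 0.64*(pi*2.4/0.04109589)^2
G = 21542.9619 (linear)
G = 10*log10(21542.9619) = 43.3331 dBi

43.3331 dBi


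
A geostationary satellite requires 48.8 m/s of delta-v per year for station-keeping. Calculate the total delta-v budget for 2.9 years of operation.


dV = rate * years = 48.8 * 2.9
dV = 141.5200 m/s

141.5200 m/s


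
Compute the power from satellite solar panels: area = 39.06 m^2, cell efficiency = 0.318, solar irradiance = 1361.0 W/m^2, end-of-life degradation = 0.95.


P = area * eta * S * degradation
P = 39.06 * 0.318 * 1361.0 * 0.95
P = 16059.8354 W

16059.8354 W


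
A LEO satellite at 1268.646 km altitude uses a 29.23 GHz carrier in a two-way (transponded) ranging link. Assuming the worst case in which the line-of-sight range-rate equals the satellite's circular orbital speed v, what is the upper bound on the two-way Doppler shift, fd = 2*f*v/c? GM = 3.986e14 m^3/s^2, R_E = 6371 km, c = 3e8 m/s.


r = 7.639646e+06 m
v = sqrt(mu/r) = 7223.2397 m/s (worst-case radial velocity)
f = 29.23 GHz = 2.923e+10 Hz
fd = 2*f*v/c = 2*2.923e+10*7223.2397/3.0e+08
fd = 1.4075687e+06 Hz

1.4076e+06 Hz


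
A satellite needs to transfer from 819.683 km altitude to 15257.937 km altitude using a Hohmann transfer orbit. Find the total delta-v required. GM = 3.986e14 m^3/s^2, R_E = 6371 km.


r1 = 7190.6830 km = 7.190683e+06 m
r2 = 21628.9370 km = 2.1628937e+07 m
dv1 = sqrt(mu/r1)*(sqrt(2*r2/(r1+r2)) - 1) = 1676.2977 m/s
dv2 = sqrt(mu/r2)*(1 - sqrt(2*r1/(r1+r2))) = 1260.3596 m/s
total dv = |dv1| + |dv2| = 1676.2977 + 1260.3596 = 2936.6573 m/s = 2.9367 km/s

2.9367 km/s


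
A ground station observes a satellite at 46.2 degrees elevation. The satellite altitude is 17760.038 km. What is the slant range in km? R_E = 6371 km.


h = 17760.038 km, el = 46.2 deg
d = -R_E*sin(el) + sqrt((R_E*sin(el))^2 + 2*R_E*h + h^2)
d = -6371.0000*sin(0.8063421) + sqrt((6371.0000*0.7217602)^2 + 2*6371.0000*17760.038 + 17760.038^2)
d = 19126.3791 km

19126.3791 km


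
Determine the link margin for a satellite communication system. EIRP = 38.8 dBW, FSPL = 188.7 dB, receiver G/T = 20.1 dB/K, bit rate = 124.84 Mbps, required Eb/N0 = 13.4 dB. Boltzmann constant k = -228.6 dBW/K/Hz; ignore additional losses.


C/N0 = EIRP - FSPL + G/T - k = 38.8 - 188.7 + 20.1 - (-228.6)
C/N0 = 98.8000 dB-Hz
R_b = 124.84 Mbps = 1.2484e+08 bps -> 10*log10(R_b) = 80.9635 dB-Hz
Eb/N0 = C/N0 - 10*log10(R_b) = 98.8000 - 80.9635 = 17.8365 dB
Margin = Eb/N0 - Eb/N0_req = 17.8365 - 13.4 = 4.4365 dB (link closes)

4.4365 dB


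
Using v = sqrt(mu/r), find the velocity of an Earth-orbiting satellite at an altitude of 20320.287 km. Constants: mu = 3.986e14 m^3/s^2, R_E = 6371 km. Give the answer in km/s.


r = R_E + alt = 6371.0 + 20320.287 = 26691.2870 km = 2.6691287e+07 m
v = sqrt(mu/r) = sqrt(3.986e14 / 2.6691287e+07) = 3864.4162 m/s = 3.8644 km/s

3.8644 km/s


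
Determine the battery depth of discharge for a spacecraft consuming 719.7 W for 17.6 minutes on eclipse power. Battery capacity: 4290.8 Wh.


E_used = P * t / 60 = 719.7 * 17.6 / 60 = 211.1120 Wh
DOD = E_used / E_total * 100 = 211.1120 / 4290.8 * 100
DOD = 4.9201 %

4.9201 %


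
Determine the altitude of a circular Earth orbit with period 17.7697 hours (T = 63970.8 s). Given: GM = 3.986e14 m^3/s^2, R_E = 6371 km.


T = 63970.8 s
r = (mu*T^2/(4*pi^2))^(1/3) = (3.986e14 * 63970.8^2 / (4*pi^2))^(1/3)
r = 3.4571141e+07 m = 34571.1405 km
alt = r - R_E = 34571.1405 - 6371 = 28200.1405 km

28200.1405 km


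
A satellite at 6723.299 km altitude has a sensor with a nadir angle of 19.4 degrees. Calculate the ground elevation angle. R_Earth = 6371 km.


r = R_E + alt = 13094.2990 km
Law of sines in the satellite / Earth-center / ground-point triangle:
  sin(nadir)/R_E = sin(90 + el)/r  =>  cos(el) = (r/R_E)*sin(nadir)
cos(el) = (13094.2990 / 6371.0000) * sin(19.4 deg) = 0.6826899
el = arccos(0.6826899) = 46.9458 deg
(Earth-central angle = 90 - nadir - el = 23.6542 deg)

46.9458 degrees


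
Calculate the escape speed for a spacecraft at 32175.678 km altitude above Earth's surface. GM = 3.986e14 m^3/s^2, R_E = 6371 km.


r = 6371.0 + 32175.678 = 38546.6780 km = 3.8546678e+07 m
v_esc = sqrt(2*mu/r) = sqrt(2*3.986e14 / 3.8546678e+07)
v_esc = 4547.6828 m/s = 4.5477 km/s

4.5477 km/s


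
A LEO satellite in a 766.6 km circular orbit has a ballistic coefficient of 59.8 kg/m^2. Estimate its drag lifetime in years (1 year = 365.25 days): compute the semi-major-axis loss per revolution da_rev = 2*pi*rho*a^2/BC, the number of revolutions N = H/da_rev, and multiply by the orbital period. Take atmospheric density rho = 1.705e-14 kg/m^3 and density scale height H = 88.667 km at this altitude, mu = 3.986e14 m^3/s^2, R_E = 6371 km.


a = R_E + alt = 7137.6000 km = 7.1376e+06 m
da_rev = 2*pi*rho*a^2/BC = 2*pi*1.705e-14*(7.1376e+06)^2/59.8 = 0.091265677 m per revolution
N = H/da_rev = 88667.0000 m / 0.091265677 m = 971526.2403 revolutions
P = 2*pi*sqrt(a^3/mu) = 6001.2198 s
lifetime = N*P = 971526.2403 * 6001.2198 = 5.8303425e+09 s = 67480.8155 days
years = 67480.8155 / 365.25 = 184.7524 years

184.7524 years


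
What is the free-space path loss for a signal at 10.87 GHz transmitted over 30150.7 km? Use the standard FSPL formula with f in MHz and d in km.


f = 10.87 GHz = 10870.0000 MHz
d = 30150.7 km
FSPL = 32.44 + 20*log10(10870.0000) + 20*log10(30150.7)
FSPL = 32.44 + 80.7246 + 89.5859
FSPL = 202.7505 dB

202.7505 dB


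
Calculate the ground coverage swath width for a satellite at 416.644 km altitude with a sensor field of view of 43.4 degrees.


FOV = 43.4 deg = 0.7574729 rad
swath = 2 * alt * tan(FOV/2) = 2 * 416.644 * tan(0.3787364)
swath = 2 * 416.644 * 0.3979483
swath = 331.6056 km

331.6056 km


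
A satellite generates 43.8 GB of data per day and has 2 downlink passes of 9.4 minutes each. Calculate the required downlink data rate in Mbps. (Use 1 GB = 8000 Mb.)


total contact time = 2 * 9.4 * 60 = 1128.0000 s
data = 43.8 GB = 350400.0000 Mb
rate = 350400.0000 / 1128.0000 = 310.6383 Mbps

310.6383 Mbps


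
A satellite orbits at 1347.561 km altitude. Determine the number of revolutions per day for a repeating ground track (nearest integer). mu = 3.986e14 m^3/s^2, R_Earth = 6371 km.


r = 7.718561e+06 m
T = 2*pi*sqrt(r^3/mu) = 6748.6318 s = 112.4772 min
revs/day = 1440 / 112.4772 = 12.8026
Rounded: 13 revolutions per day

13 revolutions per day


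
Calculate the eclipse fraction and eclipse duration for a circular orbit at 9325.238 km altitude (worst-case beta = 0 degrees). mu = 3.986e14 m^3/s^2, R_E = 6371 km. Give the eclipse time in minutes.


r = 15696.2380 km
T = 326.1770 min
Eclipse fraction = arcsin(R_E/r)/pi = arcsin(6371.0000/15696.2380)/pi
= arcsin(0.4058934)/pi = 0.1330396
Eclipse duration = 0.1330396 * 326.1770 = 43.3945 min

43.3945 minutes


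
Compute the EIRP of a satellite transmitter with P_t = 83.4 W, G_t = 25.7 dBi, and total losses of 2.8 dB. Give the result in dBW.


Pt = 83.4 W = 19.2117 dBW
EIRP = Pt_dBW + Gt - losses = 19.2117 + 25.7 - 2.8 = 42.1117 dBW

42.1117 dBW


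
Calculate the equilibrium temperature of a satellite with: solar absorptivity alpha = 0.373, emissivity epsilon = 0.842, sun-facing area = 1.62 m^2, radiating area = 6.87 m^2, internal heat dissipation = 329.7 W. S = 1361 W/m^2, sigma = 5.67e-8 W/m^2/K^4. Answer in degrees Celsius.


Numerator = alpha*S*A_sun + Q_int = 0.373*1361*1.62 + 329.7 = 1152.0979 W
Denominator = eps*sigma*A_rad = 0.842*5.67e-8*6.87 = 3.2798342e-07 W/K^4
T^4 = 3.5126711e+09 K^4
T = 243.4498 K = -29.7002 C

-29.7002 degrees Celsius


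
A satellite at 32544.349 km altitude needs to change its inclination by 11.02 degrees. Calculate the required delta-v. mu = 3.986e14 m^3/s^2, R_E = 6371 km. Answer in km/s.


r = 38915.3490 km = 3.8915349e+07 m
V = sqrt(mu/r) = 3200.4289 m/s
di = 11.02 deg = 0.1923353 rad
dV = 2*V*sin(di/2) = 2*3200.4289*sin(0.09616764)
dV = 614.6070 m/s = 0.614607 km/s

0.6146 km/s


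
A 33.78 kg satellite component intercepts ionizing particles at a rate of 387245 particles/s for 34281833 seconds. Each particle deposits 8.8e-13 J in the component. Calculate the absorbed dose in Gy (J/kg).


Total energy deposited = rate * time * E_per
  = 387245 * 34281833 * 8.8e-13 = 11.6824 J
Dose = E_total / mass = 11.6824 / 33.78
Dose = 0.3458381 Gy

0.3458 Gy


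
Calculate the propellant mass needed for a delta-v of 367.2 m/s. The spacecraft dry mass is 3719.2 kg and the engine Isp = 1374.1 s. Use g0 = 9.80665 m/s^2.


ve = Isp * g0 = 1374.1 * 9.80665 = 13475.317765 m/s
mass ratio = exp(dv/ve) = exp(367.2/13475.317765) = 1.02762449
m_prop = m_dry * (mr - 1) = 3719.2 * (1.02762449 - 1)
m_prop = 102.7410 kg

102.7410 kg


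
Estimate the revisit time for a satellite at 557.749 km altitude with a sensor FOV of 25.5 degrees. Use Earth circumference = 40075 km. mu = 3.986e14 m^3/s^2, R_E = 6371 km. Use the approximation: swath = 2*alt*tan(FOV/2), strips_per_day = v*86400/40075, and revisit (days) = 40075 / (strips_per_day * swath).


swath = 2*557.749*tan(0.2225295) = 252.4114 km
v = sqrt(mu/r) = 7584.7493 m/s = 7.5847 km/s
strips/day = v*86400/40075 = 7.5847*86400/40075 = 16.3524
coverage/day = strips * swath = 16.3524 * 252.4114 = 4127.5321 km
revisit = 40075 / 4127.5321 = 9.7092 days

9.7092 days


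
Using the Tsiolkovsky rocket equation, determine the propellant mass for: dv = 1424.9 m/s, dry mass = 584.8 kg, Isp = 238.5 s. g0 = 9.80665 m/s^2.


ve = Isp * g0 = 238.5 * 9.80665 = 2338.886025 m/s
mass ratio = exp(dv/ve) = exp(1424.9/2338.886025) = 1.83899945
m_prop = m_dry * (mr - 1) = 584.8 * (1.83899945 - 1)
m_prop = 490.6469 kg

490.6469 kg


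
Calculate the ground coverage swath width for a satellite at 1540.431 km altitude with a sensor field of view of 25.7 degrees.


FOV = 25.7 deg = 0.4485496 rad
swath = 2 * alt * tan(FOV/2) = 2 * 1540.431 * tan(0.2242748)
swath = 2 * 1540.431 * 0.2281123
swath = 702.7826 km

702.7826 km


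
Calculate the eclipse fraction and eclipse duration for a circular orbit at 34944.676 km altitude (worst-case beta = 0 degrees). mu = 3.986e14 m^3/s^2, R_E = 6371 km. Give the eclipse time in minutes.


r = 41315.6760 km
T = 1392.9395 min
Eclipse fraction = arcsin(R_E/r)/pi = arcsin(6371.0000/41315.6760)/pi
= arcsin(0.154203)/pi = 0.04928097
Eclipse duration = 0.04928097 * 1392.9395 = 68.6454 min

68.6454 minutes


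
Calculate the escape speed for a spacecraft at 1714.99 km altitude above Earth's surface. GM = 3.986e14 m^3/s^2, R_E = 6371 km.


r = 6371.0 + 1714.99 = 8085.9900 km = 8.08599e+06 m
v_esc = sqrt(2*mu/r) = sqrt(2*3.986e14 / 8.08599e+06)
v_esc = 9929.2637 m/s = 9.9293 km/s

9.9293 km/s


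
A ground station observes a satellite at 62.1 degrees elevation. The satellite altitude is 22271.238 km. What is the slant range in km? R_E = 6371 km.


h = 22271.238 km, el = 62.1 deg
d = -R_E*sin(el) + sqrt((R_E*sin(el))^2 + 2*R_E*h + h^2)
d = -6371.0000*sin(1.0838) + sqrt((6371.0000*0.8837656)^2 + 2*6371.0000*22271.238 + 22271.238^2)
d = 22856.1990 km

22856.1990 km


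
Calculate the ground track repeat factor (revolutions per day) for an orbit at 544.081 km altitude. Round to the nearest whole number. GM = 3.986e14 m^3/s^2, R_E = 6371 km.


r = 6.915081e+06 m
T = 2*pi*sqrt(r^3/mu) = 5722.7810 s = 95.3797 min
revs/day = 1440 / 95.3797 = 15.0976
Rounded: 15 revolutions per day

15 revolutions per day


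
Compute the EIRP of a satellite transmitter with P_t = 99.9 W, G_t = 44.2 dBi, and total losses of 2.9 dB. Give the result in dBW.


Pt = 99.9 W = 19.9957 dBW
EIRP = Pt_dBW + Gt - losses = 19.9957 + 44.2 - 2.9 = 61.2957 dBW

61.2957 dBW


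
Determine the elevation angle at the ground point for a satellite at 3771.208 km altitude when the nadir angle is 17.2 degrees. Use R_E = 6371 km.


r = R_E + alt = 10142.2080 km
Law of sines in the satellite / Earth-center / ground-point triangle:
  sin(nadir)/R_E = sin(90 + el)/r  =>  cos(el) = (r/R_E)*sin(nadir)
cos(el) = (10142.2080 / 6371.0000) * sin(17.2 deg) = 0.4707475
el = arccos(0.4707475) = 61.9172 deg
(Earth-central angle = 90 - nadir - el = 10.8828 deg)

61.9172 degrees


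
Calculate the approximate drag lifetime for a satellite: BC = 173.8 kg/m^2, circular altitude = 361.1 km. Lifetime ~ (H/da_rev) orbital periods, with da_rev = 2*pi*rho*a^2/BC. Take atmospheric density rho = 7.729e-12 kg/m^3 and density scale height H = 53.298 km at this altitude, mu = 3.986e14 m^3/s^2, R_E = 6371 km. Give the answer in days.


a = R_E + alt = 6732.1000 km = 6.7321e+06 m
da_rev = 2*pi*rho*a^2/BC = 2*pi*7.729e-12*(6.7321e+06)^2/173.8 = 12.663522 m per revolution
N = H/da_rev = 53298.0000 m / 12.663522 m = 4208.7816 revolutions
P = 2*pi*sqrt(a^3/mu) = 5497.1433 s
lifetime = N*P = 4208.7816 * 5497.1433 = 2.3136276e+07 s = 267.7810 days

267.7810 days


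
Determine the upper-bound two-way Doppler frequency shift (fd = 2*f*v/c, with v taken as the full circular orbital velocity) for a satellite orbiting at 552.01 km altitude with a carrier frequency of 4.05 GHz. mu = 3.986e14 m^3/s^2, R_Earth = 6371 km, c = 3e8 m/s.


r = 6.92301e+06 m
v = sqrt(mu/r) = 7587.8925 m/s (worst-case radial velocity)
f = 4.05 GHz = 4.05e+09 Hz
fd = 2*f*v/c = 2*4.05e+09*7587.8925/3.0e+08
fd = 204873.0967 Hz

204873.0967 Hz


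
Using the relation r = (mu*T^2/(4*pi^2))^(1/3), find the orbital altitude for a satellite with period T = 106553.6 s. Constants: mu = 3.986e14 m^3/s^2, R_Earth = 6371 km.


T = 106553.6 s
r = (mu*T^2/(4*pi^2))^(1/3) = (3.986e14 * 106553.6^2 / (4*pi^2))^(1/3)
r = 4.8577811e+07 m = 48577.8106 km
alt = r - R_E = 48577.8106 - 6371 = 42206.8106 km

42206.8106 km


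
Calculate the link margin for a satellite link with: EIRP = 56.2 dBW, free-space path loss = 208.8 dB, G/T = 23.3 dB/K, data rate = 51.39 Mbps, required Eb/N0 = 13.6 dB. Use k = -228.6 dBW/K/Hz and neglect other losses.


C/N0 = EIRP - FSPL + G/T - k = 56.2 - 208.8 + 23.3 - (-228.6)
C/N0 = 99.3000 dB-Hz
R_b = 51.39 Mbps = 5.139e+07 bps -> 10*log10(R_b) = 77.1088 dB-Hz
Eb/N0 = C/N0 - 10*log10(R_b) = 99.3000 - 77.1088 = 22.1912 dB
Margin = Eb/N0 - Eb/N0_req = 22.1912 - 13.6 = 8.5912 dB (link closes)

8.5912 dB


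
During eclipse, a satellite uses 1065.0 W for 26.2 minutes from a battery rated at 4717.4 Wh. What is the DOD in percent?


E_used = P * t / 60 = 1065.0 * 26.2 / 60 = 465.0500 Wh
DOD = E_used / E_total * 100 = 465.0500 / 4717.4 * 100
DOD = 9.8582 %

9.8582 %


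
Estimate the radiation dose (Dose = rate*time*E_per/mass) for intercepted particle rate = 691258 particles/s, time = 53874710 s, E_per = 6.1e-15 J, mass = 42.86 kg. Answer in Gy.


Total energy deposited = rate * time * E_per
  = 691258 * 53874710 * 6.1e-15 = 0.2271721 J
Dose = E_total / mass = 0.2271721 / 42.86
Dose = 0.005300328 Gy

0.0053 Gy


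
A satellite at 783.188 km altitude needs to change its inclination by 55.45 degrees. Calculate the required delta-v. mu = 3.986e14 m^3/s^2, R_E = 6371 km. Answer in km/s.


r = 7154.1880 km = 7.154188e+06 m
V = sqrt(mu/r) = 7464.2895 m/s
di = 55.45 deg = 0.9677851 rad
dV = 2*V*sin(di/2) = 2*7464.2895*sin(0.4838925)
dV = 6945.1978 m/s = 6.9452 km/s

6.9452 km/s


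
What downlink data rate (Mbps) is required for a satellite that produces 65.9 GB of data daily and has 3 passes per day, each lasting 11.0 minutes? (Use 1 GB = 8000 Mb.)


total contact time = 3 * 11.0 * 60 = 1980.0000 s
data = 65.9 GB = 527200.0000 Mb
rate = 527200.0000 / 1980.0000 = 266.2626 Mbps

266.2626 Mbps


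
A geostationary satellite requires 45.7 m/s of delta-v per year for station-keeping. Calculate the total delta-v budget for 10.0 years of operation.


dV = rate * years = 45.7 * 10.0
dV = 457.0000 m/s

457.0000 m/s


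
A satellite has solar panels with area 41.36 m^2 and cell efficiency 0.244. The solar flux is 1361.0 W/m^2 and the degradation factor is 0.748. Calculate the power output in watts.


P = area * eta * S * degradation
P = 41.36 * 0.244 * 1361.0 * 0.748
P = 10273.7757 W

10273.7757 W


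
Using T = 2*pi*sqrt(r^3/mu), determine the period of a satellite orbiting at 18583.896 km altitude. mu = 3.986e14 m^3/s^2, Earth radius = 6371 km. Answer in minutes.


r = 24954.8960 km = 2.4954896e+07 m
T = 2*pi*sqrt(r^3/mu) = 2*pi*sqrt(1.5540582e+22 / 3.986e14)
T = 39232.3992 s = 653.8733 min

653.8733 minutes


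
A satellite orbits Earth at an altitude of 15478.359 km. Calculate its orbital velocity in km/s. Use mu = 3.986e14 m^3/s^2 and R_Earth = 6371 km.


r = R_E + alt = 6371.0 + 15478.359 = 21849.3590 km = 2.1849359e+07 m
v = sqrt(mu/r) = sqrt(3.986e14 / 2.1849359e+07) = 4271.1940 m/s = 4.2712 km/s

4.2712 km/s


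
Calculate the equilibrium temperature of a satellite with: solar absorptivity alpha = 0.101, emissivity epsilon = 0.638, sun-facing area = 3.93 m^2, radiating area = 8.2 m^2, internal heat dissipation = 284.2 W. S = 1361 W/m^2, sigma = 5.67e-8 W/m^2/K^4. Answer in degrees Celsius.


Numerator = alpha*S*A_sun + Q_int = 0.101*1361*3.93 + 284.2 = 824.4217 W
Denominator = eps*sigma*A_rad = 0.638*5.67e-8*8.2 = 2.9663172e-07 W/K^4
T^4 = 2.779277e+09 K^4
T = 229.6059 K = -43.5441 C

-43.5441 degrees Celsius


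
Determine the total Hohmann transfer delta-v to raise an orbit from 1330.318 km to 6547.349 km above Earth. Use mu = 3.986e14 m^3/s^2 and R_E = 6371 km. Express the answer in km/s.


r1 = 7701.3180 km = 7.701318e+06 m
r2 = 12918.3490 km = 1.2918349e+07 m
dv1 = sqrt(mu/r1)*(sqrt(2*r2/(r1+r2)) - 1) = 858.8533 m/s
dv2 = sqrt(mu/r2)*(1 - sqrt(2*r1/(r1+r2))) = 753.8670 m/s
total dv = |dv1| + |dv2| = 858.8533 + 753.8670 = 1612.7203 m/s = 1.6127 km/s

1.6127 km/s


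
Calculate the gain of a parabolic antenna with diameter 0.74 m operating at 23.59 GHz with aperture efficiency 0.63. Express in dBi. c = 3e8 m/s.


lambda = c/f = 3e8 / 2.359e+10 = 0.01271725 m
G = eta*(pi*D/lambda)^2 = 0.63*(pi*0.74/0.01271725)^2
G = 21053.1511 (linear)
G = 10*log10(21053.1511) = 43.2332 dBi

43.2332 dBi


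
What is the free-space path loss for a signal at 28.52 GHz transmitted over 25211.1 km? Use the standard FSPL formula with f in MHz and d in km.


f = 28.52 GHz = 28520.0000 MHz
d = 25211.1 km
FSPL = 32.44 + 20*log10(28520.0000) + 20*log10(25211.1)
FSPL = 32.44 + 89.1030 + 88.0318
FSPL = 209.5748 dB

209.5748 dB


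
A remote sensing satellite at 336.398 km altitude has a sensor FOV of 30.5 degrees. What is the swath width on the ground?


FOV = 30.5 deg = 0.5323254 rad
swath = 2 * alt * tan(FOV/2) = 2 * 336.398 * tan(0.2661627)
swath = 2 * 336.398 * 0.2726313
swath = 183.4252 km

183.4252 km


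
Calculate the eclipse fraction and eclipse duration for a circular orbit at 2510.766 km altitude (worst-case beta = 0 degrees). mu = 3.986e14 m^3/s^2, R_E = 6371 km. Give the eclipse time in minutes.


r = 8881.7660 km
T = 138.8382 min
Eclipse fraction = arcsin(R_E/r)/pi = arcsin(6371.0000/8881.7660)/pi
= arcsin(0.7173123)/pi = 0.2546279
Eclipse duration = 0.2546279 * 138.8382 = 35.3521 min

35.3521 minutes


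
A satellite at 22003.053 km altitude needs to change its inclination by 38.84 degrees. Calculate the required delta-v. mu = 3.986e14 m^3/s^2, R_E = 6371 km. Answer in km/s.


r = 28374.0530 km = 2.8374053e+07 m
V = sqrt(mu/r) = 3748.0723 m/s
di = 38.84 deg = 0.6778859 rad
dV = 2*V*sin(di/2) = 2*3748.0723*sin(0.3389429)
dV = 2492.3958 m/s = 2.4924 km/s

2.4924 km/s


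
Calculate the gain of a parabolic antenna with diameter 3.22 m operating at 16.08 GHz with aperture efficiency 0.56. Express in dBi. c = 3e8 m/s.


lambda = c/f = 3e8 / 1.608e+10 = 0.01865672 m
G = eta*(pi*D/lambda)^2 = 0.56*(pi*3.22/0.01865672)^2
G = 164637.6260 (linear)
G = 10*log10(164637.6260) = 52.1653 dBi

52.1653 dBi


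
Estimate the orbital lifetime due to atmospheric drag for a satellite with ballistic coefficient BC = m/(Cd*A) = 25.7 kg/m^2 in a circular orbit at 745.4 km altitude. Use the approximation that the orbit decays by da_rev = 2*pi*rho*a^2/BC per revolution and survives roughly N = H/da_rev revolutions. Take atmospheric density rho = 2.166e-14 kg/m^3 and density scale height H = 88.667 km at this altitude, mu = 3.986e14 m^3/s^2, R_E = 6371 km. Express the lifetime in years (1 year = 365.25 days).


a = R_E + alt = 7116.4000 km = 7.1164e+06 m
da_rev = 2*pi*rho*a^2/BC = 2*pi*2.166e-14*(7.1164e+06)^2/25.7 = 0.268179699 m per revolution
N = H/da_rev = 88667.0000 m / 0.268179699 m = 330625.3242 revolutions
P = 2*pi*sqrt(a^3/mu) = 5974.5025 s
lifetime = N*P = 330625.3242 * 5974.5025 = 1.9753218e+09 s = 22862.5212 days
years = 22862.5212 / 365.25 = 62.5942 years

62.5942 years


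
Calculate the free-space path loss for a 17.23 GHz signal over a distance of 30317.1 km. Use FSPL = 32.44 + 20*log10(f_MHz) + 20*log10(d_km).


f = 17.23 GHz = 17230.0000 MHz
d = 30317.1 km
FSPL = 32.44 + 20*log10(17230.0000) + 20*log10(30317.1)
FSPL = 32.44 + 84.7257 + 89.6338
FSPL = 206.7995 dB

206.7995 dB


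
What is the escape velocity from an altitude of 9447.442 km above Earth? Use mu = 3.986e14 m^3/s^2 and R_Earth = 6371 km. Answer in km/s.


r = 6371.0 + 9447.442 = 15818.4420 km = 1.5818442e+07 m
v_esc = sqrt(2*mu/r) = sqrt(2*3.986e14 / 1.5818442e+07)
v_esc = 7099.0754 m/s = 7.0991 km/s

7.0991 km/s


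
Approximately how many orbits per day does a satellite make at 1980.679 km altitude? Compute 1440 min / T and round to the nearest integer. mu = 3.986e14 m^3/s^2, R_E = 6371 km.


r = 8.351679e+06 m
T = 2*pi*sqrt(r^3/mu) = 7595.7719 s = 126.5962 min
revs/day = 1440 / 126.5962 = 11.3747
Rounded: 11 revolutions per day

11 revolutions per day


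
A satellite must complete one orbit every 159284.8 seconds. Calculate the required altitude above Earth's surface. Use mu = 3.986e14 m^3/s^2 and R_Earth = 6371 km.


T = 159284.8 s
r = (mu*T^2/(4*pi^2))^(1/3) = (3.986e14 * 159284.8^2 / (4*pi^2))^(1/3)
r = 6.3509995e+07 m = 63509.9946 km
alt = r - R_E = 63509.9946 - 6371 = 57138.9946 km

57138.9946 km


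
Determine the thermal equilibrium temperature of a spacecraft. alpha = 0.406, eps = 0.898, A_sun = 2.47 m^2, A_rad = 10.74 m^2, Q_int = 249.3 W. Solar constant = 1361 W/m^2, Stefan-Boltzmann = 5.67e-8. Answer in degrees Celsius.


Numerator = alpha*S*A_sun + Q_int = 0.406*1361*2.47 + 249.3 = 1614.1380 W
Denominator = eps*sigma*A_rad = 0.898*5.67e-8*10.74 = 5.4684428e-07 W/K^4
T^4 = 2.9517325e+09 K^4
T = 233.0876 K = -40.0624 C

-40.0624 degrees Celsius


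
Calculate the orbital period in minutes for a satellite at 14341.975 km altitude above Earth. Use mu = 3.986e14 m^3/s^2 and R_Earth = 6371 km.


r = 20712.9750 km = 2.0712975e+07 m
T = 2*pi*sqrt(r^3/mu) = 2*pi*sqrt(8.8864324e+21 / 3.986e14)
T = 29667.0896 s = 494.4515 min

494.4515 minutes


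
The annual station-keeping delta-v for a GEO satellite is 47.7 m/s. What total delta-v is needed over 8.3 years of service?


dV = rate * years = 47.7 * 8.3
dV = 395.9100 m/s

395.9100 m/s


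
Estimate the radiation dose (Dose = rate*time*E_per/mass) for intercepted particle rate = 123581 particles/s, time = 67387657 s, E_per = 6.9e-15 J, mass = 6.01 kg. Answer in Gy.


Total energy deposited = rate * time * E_per
  = 123581 * 67387657 * 6.9e-15 = 0.05746205 J
Dose = E_total / mass = 0.05746205 / 6.01
Dose = 0.009561074 Gy

0.0096 Gy


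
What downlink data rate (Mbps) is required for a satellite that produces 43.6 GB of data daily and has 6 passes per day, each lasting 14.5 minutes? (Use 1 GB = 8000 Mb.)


total contact time = 6 * 14.5 * 60 = 5220.0000 s
data = 43.6 GB = 348800.0000 Mb
rate = 348800.0000 / 5220.0000 = 66.8199 Mbps

66.8199 Mbps


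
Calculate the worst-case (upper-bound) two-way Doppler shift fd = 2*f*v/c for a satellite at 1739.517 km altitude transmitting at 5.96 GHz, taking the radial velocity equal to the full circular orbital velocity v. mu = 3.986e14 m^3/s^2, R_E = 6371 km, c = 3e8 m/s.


r = 8.110517e+06 m
v = sqrt(mu/r) = 7010.4255 m/s (worst-case radial velocity)
f = 5.96 GHz = 5.96e+09 Hz
fd = 2*f*v/c = 2*5.96e+09*7010.4255/3.0e+08
fd = 278547.5728 Hz

278547.5728 Hz


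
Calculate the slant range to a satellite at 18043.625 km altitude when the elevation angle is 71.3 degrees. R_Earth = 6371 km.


h = 18043.625 km, el = 71.3 deg
d = -R_E*sin(el) + sqrt((R_E*sin(el))^2 + 2*R_E*h + h^2)
d = -6371.0000*sin(1.2444) + sqrt((6371.0000*0.9472103)^2 + 2*6371.0000*18043.625 + 18043.625^2)
d = 18294.3512 km

18294.3512 km


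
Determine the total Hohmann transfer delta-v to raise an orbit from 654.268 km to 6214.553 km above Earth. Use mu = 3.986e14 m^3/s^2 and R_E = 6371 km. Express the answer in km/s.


r1 = 7025.2680 km = 7.025268e+06 m
r2 = 12585.5530 km = 1.2585553e+07 m
dv1 = sqrt(mu/r1)*(sqrt(2*r2/(r1+r2)) - 1) = 1001.2944 m/s
dv2 = sqrt(mu/r2)*(1 - sqrt(2*r1/(r1+r2))) = 864.1666 m/s
total dv = |dv1| + |dv2| = 1001.2944 + 864.1666 = 1865.4610 m/s = 1.8655 km/s

1.8655 km/s
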